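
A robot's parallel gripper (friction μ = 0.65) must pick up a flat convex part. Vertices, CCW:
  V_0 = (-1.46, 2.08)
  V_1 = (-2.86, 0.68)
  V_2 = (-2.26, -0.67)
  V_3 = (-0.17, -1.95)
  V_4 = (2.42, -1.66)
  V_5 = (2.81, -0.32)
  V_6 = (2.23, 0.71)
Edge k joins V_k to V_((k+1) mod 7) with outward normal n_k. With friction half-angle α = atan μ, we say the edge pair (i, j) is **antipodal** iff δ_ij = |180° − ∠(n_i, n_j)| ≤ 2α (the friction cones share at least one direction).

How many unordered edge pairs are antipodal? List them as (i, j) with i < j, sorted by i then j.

count = 8; pairs: (0,3), (0,4), (1,4), (1,5), (1,6), (2,5), (2,6), (3,6)

α = atan 0.65 = 33.02°;  2α = 66.05°
n_0 = (-0.7071, +0.7071)
n_1 = (-0.9138, -0.4061)
n_2 = (-0.5223, -0.8528)
n_3 = (+0.1113, -0.9938)
n_4 = (+0.9602, -0.2794)
n_5 = (+0.8713, +0.4907)
n_6 = (+0.3481, +0.9375)
  (0,1): δ = 111.04°  ·
  (0,2): δ = 76.48°  ·
  (0,3): δ = 38.61°  ✓
  (0,4): δ = 28.77°  ✓
  (0,5): δ = 74.38°  ·
  (0,6): δ = 114.63°  ·
  (1,2): δ = 145.45°  ·
  (1,3): δ = 107.57°  ·
  (1,4): δ = 40.19°  ✓
  (1,5): δ = 5.42°  ✓
  (1,6): δ = 45.67°  ✓
  (2,3): δ = 142.13°  ·
  (2,4): δ = 74.74°  ·
  (2,5): δ = 29.13°  ✓
  (2,6): δ = 11.12°  ✓
  (3,4): δ = 112.62°  ·
  (3,5): δ = 67.00°  ·
  (3,6): δ = 26.76°  ✓
  (4,5): δ = 134.39°  ·
  (4,6): δ = 94.14°  ·
  (5,6): δ = 139.75°  ·
antipodal pairs: 8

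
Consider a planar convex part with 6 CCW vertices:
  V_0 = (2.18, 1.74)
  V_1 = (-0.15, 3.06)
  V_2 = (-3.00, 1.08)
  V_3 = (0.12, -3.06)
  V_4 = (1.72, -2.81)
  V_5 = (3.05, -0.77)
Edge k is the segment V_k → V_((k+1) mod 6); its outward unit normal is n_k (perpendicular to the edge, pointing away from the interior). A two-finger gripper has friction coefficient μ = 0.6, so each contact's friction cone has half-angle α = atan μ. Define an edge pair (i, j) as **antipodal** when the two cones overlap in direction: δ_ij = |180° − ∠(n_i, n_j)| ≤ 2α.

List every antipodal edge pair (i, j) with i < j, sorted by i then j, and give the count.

α = atan 0.6 = 30.96°;  2α = 61.93°
n_0 = (+0.4929, +0.8701)
n_1 = (-0.5706, +0.8213)
n_2 = (-0.7986, -0.6019)
n_3 = (+0.1544, -0.9880)
n_4 = (+0.8377, -0.5461)
n_5 = (+0.9449, +0.3275)
  (0,1): δ = 115.68°  ·
  (0,2): δ = 23.46°  ✓
  (0,3): δ = 38.41°  ✓
  (0,4): δ = 86.43°  ·
  (0,5): δ = 138.65°  ·
  (1,2): δ = 87.79°  ·
  (1,3): δ = 25.91°  ✓
  (1,4): δ = 22.11°  ✓
  (1,5): δ = 74.33°  ·
  (2,3): δ = 118.12°  ·
  (2,4): δ = 70.11°  ·
  (2,5): δ = 17.89°  ✓
  (3,4): δ = 131.98°  ·
  (3,5): δ = 79.76°  ·
  (4,5): δ = 127.78°  ·
antipodal pairs: 5

count = 5; pairs: (0,2), (0,3), (1,3), (1,4), (2,5)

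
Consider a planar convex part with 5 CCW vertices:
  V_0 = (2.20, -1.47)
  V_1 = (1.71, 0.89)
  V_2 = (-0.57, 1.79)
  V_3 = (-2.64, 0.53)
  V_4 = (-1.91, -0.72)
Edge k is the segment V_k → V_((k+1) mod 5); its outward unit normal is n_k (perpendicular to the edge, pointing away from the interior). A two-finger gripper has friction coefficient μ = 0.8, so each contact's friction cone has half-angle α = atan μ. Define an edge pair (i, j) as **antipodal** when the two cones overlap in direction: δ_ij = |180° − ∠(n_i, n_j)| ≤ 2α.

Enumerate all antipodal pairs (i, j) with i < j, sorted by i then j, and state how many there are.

count = 6; pairs: (0,2), (0,3), (0,4), (1,3), (1,4), (2,4)

α = atan 0.8 = 38.66°;  2α = 77.32°
n_0 = (+0.9791, +0.2033)
n_1 = (+0.3672, +0.9302)
n_2 = (-0.5199, +0.8542)
n_3 = (-0.8635, -0.5043)
n_4 = (-0.1795, -0.9838)
  (0,1): δ = 123.27°  ·
  (0,2): δ = 70.40°  ✓
  (0,3): δ = 18.56°  ✓
  (0,4): δ = 67.93°  ✓
  (1,2): δ = 127.13°  ·
  (1,3): δ = 38.17°  ✓
  (1,4): δ = 11.20°  ✓
  (2,3): δ = 91.04°  ·
  (2,4): δ = 41.67°  ✓
  (3,4): δ = 130.63°  ·
antipodal pairs: 6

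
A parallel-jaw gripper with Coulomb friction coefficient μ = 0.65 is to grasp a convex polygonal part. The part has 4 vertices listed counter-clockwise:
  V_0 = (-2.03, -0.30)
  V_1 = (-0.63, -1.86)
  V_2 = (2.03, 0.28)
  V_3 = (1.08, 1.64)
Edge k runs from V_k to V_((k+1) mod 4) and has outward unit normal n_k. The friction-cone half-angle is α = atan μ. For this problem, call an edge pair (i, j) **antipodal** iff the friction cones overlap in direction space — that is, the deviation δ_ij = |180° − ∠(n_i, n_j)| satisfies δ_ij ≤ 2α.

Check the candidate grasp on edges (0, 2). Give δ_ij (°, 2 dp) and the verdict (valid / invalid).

δ = 6.97°, valid

α = atan 0.65 = 33.02°;  2α = 66.05°
edge 0: e_0 = (+1.40, -1.56);  n_0 = (-0.7442, -0.6679)
edge 2: e_2 = (-0.95, +1.36);  n_2 = (+0.8198, +0.5727)
∠(n_0, n_2) = 173.03°
δ = |180° − 173.03°| = 6.97°
6.97° ≤ 2α = 66.05°  →  valid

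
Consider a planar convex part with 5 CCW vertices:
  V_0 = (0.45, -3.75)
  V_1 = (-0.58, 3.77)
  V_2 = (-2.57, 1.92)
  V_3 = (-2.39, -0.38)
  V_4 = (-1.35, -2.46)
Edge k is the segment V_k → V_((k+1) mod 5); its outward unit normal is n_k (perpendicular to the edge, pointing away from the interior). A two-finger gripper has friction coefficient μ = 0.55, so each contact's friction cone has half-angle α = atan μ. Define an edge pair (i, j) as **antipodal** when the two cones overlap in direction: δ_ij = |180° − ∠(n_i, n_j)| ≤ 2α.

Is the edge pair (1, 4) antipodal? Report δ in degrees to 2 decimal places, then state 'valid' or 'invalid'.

δ = 78.54°, invalid

α = atan 0.55 = 28.81°;  2α = 57.62°
edge 1: e_1 = (-1.99, -1.85);  n_1 = (-0.6809, +0.7324)
edge 4: e_4 = (+1.80, -1.29);  n_4 = (-0.5825, -0.8128)
∠(n_1, n_4) = 101.46°
δ = |180° − 101.46°| = 78.54°
78.54° > 2α = 57.62°  →  invalid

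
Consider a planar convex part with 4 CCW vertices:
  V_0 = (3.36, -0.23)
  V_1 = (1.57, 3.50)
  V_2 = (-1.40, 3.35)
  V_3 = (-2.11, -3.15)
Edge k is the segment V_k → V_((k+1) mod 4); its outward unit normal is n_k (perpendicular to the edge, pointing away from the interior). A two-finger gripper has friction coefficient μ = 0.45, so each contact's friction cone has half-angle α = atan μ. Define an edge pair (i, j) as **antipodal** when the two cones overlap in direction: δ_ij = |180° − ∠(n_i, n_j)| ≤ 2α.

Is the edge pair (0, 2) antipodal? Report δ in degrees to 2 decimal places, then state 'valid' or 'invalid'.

δ = 31.87°, valid

α = atan 0.45 = 24.23°;  2α = 48.46°
edge 0: e_0 = (-1.79, +3.73);  n_0 = (+0.9016, +0.4327)
edge 2: e_2 = (-0.71, -6.50);  n_2 = (-0.9941, +0.1086)
∠(n_0, n_2) = 148.13°
δ = |180° − 148.13°| = 31.87°
31.87° ≤ 2α = 48.46°  →  valid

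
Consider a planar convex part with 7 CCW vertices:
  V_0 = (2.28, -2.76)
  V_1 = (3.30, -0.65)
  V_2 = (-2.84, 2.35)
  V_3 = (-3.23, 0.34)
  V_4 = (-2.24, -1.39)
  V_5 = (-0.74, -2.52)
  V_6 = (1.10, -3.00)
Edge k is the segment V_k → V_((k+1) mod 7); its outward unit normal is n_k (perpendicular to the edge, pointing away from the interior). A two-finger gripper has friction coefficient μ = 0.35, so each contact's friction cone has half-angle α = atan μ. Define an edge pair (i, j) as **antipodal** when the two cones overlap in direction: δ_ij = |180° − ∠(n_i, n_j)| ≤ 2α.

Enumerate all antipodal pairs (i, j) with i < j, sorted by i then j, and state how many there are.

α = atan 0.35 = 19.29°;  2α = 38.58°
n_0 = (+0.9003, -0.4352)
n_1 = (+0.4390, +0.8985)
n_2 = (-0.9817, +0.1905)
n_3 = (-0.8679, -0.4967)
n_4 = (-0.6017, -0.7987)
n_5 = (-0.2524, -0.9676)
n_6 = (+0.1993, -0.9799)
  (0,1): δ = 90.24°  ·
  (0,2): δ = 14.82°  ✓
  (0,3): δ = 55.58°  ·
  (0,4): δ = 78.81°  ·
  (0,5): δ = 101.18°  ·
  (0,6): δ = 127.30°  ·
  (1,2): δ = 74.94°  ·
  (1,3): δ = 34.18°  ✓
  (1,4): δ = 10.95°  ✓
  (1,5): δ = 11.42°  ✓
  (1,6): δ = 37.54°  ✓
  (2,3): δ = 139.24°  ·
  (2,4): δ = 116.01°  ·
  (2,5): δ = 93.64°  ·
  (2,6): δ = 67.52°  ·
  (3,4): δ = 156.77°  ·
  (3,5): δ = 134.40°  ·
  (3,6): δ = 108.28°  ·
  (4,5): δ = 157.63°  ·
  (4,6): δ = 131.51°  ·
  (5,6): δ = 153.88°  ·
antipodal pairs: 5

count = 5; pairs: (0,2), (1,3), (1,4), (1,5), (1,6)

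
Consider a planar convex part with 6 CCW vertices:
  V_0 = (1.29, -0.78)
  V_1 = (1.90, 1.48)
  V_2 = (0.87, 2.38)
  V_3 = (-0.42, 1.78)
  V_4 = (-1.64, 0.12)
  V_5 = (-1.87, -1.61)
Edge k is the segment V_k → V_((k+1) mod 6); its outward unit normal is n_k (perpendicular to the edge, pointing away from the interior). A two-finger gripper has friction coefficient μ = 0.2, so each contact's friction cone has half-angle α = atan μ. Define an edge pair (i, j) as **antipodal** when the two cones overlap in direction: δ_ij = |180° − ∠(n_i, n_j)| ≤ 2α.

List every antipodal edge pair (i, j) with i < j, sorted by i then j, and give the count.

count = 3; pairs: (0,3), (0,4), (2,5)

α = atan 0.2 = 11.31°;  2α = 22.62°
n_0 = (+0.9655, -0.2606)
n_1 = (+0.6580, +0.7530)
n_2 = (-0.4217, +0.9067)
n_3 = (-0.8058, +0.5922)
n_4 = (-0.9913, +0.1318)
n_5 = (+0.2540, -0.9672)
  (0,1): δ = 116.04°  ·
  (0,2): δ = 49.95°  ·
  (0,3): δ = 21.21°  ✓
  (0,4): δ = 7.53°  ✓
  (0,5): δ = 119.82°  ·
  (1,2): δ = 113.91°  ·
  (1,3): δ = 85.17°  ·
  (1,4): δ = 56.43°  ·
  (1,5): δ = 55.86°  ·
  (2,3): δ = 151.26°  ·
  (2,4): δ = 122.52°  ·
  (2,5): δ = 10.23°  ✓
  (3,4): δ = 151.26°  ·
  (3,5): δ = 38.97°  ·
  (4,5): δ = 67.71°  ·
antipodal pairs: 3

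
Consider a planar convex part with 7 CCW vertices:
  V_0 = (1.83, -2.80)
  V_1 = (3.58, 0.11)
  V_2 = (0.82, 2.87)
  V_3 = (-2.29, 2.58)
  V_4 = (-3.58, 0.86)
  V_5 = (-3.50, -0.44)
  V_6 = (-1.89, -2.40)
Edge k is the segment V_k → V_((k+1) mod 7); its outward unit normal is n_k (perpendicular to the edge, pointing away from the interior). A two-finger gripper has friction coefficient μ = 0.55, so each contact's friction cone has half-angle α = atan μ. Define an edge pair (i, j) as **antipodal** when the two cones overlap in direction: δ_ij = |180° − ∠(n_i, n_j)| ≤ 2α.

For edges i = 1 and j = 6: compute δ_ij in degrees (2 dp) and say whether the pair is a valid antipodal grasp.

δ = 38.86°, valid

α = atan 0.55 = 28.81°;  2α = 57.62°
edge 1: e_1 = (-2.76, +2.76);  n_1 = (+0.7071, +0.7071)
edge 6: e_6 = (+3.72, -0.40);  n_6 = (-0.1069, -0.9943)
∠(n_1, n_6) = 141.14°
δ = |180° − 141.14°| = 38.86°
38.86° ≤ 2α = 57.62°  →  valid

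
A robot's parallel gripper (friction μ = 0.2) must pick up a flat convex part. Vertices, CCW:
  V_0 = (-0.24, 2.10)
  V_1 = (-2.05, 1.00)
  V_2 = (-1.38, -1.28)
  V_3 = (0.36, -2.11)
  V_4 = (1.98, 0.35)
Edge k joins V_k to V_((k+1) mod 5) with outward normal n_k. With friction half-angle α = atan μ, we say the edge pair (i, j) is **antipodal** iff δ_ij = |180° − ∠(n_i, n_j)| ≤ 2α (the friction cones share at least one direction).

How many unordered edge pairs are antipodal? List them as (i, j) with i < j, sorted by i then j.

count = 1; pairs: (2,4)

α = atan 0.2 = 11.31°;  2α = 22.62°
n_0 = (-0.5193, +0.8546)
n_1 = (-0.9594, -0.2819)
n_2 = (-0.4305, -0.9026)
n_3 = (+0.8352, -0.5500)
n_4 = (+0.6191, +0.7853)
  (0,1): δ = 104.91°  ·
  (0,2): δ = 56.79°  ·
  (0,3): δ = 25.35°  ·
  (0,4): δ = 110.46°  ·
  (1,2): δ = 131.88°  ·
  (1,3): δ = 49.74°  ·
  (1,4): δ = 35.38°  ·
  (2,3): δ = 97.86°  ·
  (2,4): δ = 12.75°  ✓
  (3,4): δ = 94.88°  ·
antipodal pairs: 1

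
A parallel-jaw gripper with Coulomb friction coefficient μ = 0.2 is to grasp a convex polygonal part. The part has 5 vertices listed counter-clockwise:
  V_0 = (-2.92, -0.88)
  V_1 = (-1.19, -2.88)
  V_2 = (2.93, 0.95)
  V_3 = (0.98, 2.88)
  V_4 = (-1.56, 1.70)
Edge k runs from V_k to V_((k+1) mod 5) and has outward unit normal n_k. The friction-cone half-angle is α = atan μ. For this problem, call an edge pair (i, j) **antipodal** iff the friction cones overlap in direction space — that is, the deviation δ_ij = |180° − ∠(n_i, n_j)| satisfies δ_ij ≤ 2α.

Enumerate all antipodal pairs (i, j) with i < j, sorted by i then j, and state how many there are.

α = atan 0.2 = 11.31°;  2α = 22.62°
n_0 = (-0.7563, -0.6542)
n_1 = (+0.6809, -0.7324)
n_2 = (+0.7035, +0.7107)
n_3 = (-0.4213, +0.9069)
n_4 = (-0.8846, +0.4663)
  (0,1): δ = 87.95°  ·
  (0,2): δ = 4.44°  ✓
  (0,3): δ = 74.06°  ·
  (0,4): δ = 111.35°  ·
  (1,2): δ = 87.62°  ·
  (1,3): δ = 17.99°  ✓
  (1,4): δ = 19.29°  ✓
  (2,3): δ = 110.38°  ·
  (2,4): δ = 73.09°  ·
  (3,4): δ = 142.71°  ·
antipodal pairs: 3

count = 3; pairs: (0,2), (1,3), (1,4)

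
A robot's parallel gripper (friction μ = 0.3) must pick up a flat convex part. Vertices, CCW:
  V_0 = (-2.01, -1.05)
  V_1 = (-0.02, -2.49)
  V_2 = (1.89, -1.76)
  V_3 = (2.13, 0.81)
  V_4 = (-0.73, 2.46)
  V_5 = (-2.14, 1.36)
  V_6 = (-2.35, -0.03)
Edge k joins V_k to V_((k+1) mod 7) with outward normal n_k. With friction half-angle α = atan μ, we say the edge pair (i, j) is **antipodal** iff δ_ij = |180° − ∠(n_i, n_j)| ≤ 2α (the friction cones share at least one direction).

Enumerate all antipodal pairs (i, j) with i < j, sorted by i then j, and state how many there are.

α = atan 0.3 = 16.70°;  2α = 33.40°
n_0 = (-0.5862, -0.8101)
n_1 = (+0.3570, -0.9341)
n_2 = (+0.9957, -0.0930)
n_3 = (+0.4997, +0.8662)
n_4 = (-0.6151, +0.7884)
n_5 = (-0.9888, +0.1494)
n_6 = (-0.9487, -0.3162)
  (0,1): δ = 123.19°  ·
  (0,2): δ = 59.44°  ·
  (0,3): δ = 5.91°  ✓
  (0,4): δ = 73.85°  ·
  (0,5): δ = 117.30°  ·
  (0,6): δ = 144.33°  ·
  (1,2): δ = 116.25°  ·
  (1,3): δ = 50.90°  ·
  (1,4): δ = 17.04°  ✓
  (1,5): δ = 60.49°  ·
  (1,6): δ = 87.52°  ·
  (2,3): δ = 114.65°  ·
  (2,4): δ = 46.71°  ·
  (2,5): δ = 3.26°  ✓
  (2,6): δ = 23.77°  ✓
  (3,4): δ = 112.06°  ·
  (3,5): δ = 68.61°  ·
  (3,6): δ = 41.58°  ·
  (4,5): δ = 136.55°  ·
  (4,6): δ = 109.52°  ·
  (5,6): δ = 152.97°  ·
antipodal pairs: 4

count = 4; pairs: (0,3), (1,4), (2,5), (2,6)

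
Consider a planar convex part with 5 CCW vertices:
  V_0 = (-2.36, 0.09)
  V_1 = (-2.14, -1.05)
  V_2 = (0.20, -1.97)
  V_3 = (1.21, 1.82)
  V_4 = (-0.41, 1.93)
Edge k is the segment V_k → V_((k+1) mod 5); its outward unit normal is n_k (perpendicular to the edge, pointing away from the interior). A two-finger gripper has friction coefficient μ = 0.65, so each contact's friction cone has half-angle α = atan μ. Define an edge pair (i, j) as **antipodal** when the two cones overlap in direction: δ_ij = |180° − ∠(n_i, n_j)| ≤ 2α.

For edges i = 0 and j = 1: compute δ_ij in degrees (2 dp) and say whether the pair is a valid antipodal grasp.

δ = 122.39°, invalid

α = atan 0.65 = 33.02°;  2α = 66.05°
edge 0: e_0 = (+0.22, -1.14);  n_0 = (-0.9819, -0.1895)
edge 1: e_1 = (+2.34, -0.92);  n_1 = (-0.3659, -0.9307)
∠(n_0, n_1) = 57.61°
δ = |180° − 57.61°| = 122.39°
122.39° > 2α = 66.05°  →  invalid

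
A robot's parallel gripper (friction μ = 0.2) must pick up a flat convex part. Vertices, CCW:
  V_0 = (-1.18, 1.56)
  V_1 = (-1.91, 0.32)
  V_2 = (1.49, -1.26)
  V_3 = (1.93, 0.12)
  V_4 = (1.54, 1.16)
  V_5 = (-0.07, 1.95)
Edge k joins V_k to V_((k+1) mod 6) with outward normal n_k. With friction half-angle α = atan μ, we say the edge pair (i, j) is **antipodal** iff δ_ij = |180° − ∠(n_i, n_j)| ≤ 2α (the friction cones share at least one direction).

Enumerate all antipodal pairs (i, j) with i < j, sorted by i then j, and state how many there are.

count = 2; pairs: (0,2), (1,4)

α = atan 0.2 = 11.31°;  2α = 22.62°
n_0 = (-0.8618, +0.5073)
n_1 = (-0.4214, -0.9069)
n_2 = (+0.9527, -0.3038)
n_3 = (+0.9363, +0.3511)
n_4 = (+0.4405, +0.8977)
n_5 = (-0.3315, +0.9435)
  (0,1): δ = 84.44°  ·
  (0,2): δ = 12.80°  ✓
  (0,3): δ = 51.04°  ·
  (0,4): δ = 94.35°  ·
  (0,5): δ = 139.84°  ·
  (1,2): δ = 82.76°  ·
  (1,3): δ = 44.52°  ·
  (1,4): δ = 1.21°  ✓
  (1,5): δ = 44.28°  ·
  (2,3): δ = 141.76°  ·
  (2,4): δ = 98.45°  ·
  (2,5): δ = 52.96°  ·
  (3,4): δ = 136.69°  ·
  (3,5): δ = 91.20°  ·
  (4,5): δ = 134.50°  ·
antipodal pairs: 2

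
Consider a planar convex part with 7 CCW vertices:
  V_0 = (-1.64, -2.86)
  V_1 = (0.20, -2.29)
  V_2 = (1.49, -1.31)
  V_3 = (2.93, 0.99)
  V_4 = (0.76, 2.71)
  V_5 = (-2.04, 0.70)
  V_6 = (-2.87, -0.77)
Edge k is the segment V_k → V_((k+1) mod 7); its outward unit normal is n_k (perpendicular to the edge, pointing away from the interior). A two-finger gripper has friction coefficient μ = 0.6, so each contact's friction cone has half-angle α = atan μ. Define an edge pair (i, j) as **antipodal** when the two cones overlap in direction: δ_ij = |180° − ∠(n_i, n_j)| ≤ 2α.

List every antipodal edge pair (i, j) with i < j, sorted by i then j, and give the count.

count = 8; pairs: (0,3), (0,4), (0,5), (1,4), (1,5), (2,4), (2,5), (3,6)

α = atan 0.6 = 30.96°;  2α = 61.93°
n_0 = (+0.2959, -0.9552)
n_1 = (+0.6049, -0.7963)
n_2 = (+0.8476, -0.5307)
n_3 = (+0.6212, +0.7837)
n_4 = (-0.5832, +0.8124)
n_5 = (-0.8708, +0.4917)
n_6 = (-0.8618, -0.5072)
  (0,1): δ = 159.99°  ·
  (0,2): δ = 139.26°  ·
  (0,3): δ = 55.61°  ✓
  (0,4): δ = 18.46°  ✓
  (0,5): δ = 43.34°  ✓
  (0,6): δ = 103.27°  ·
  (1,2): δ = 159.27°  ·
  (1,3): δ = 75.62°  ·
  (1,4): δ = 1.55°  ✓
  (1,5): δ = 23.33°  ✓
  (1,6): δ = 83.25°  ·
  (2,3): δ = 96.35°  ·
  (2,4): δ = 22.28°  ✓
  (2,5): δ = 2.60°  ✓
  (2,6): δ = 62.53°  ·
  (3,4): δ = 105.93°  ·
  (3,5): δ = 81.05°  ·
  (3,6): δ = 21.12°  ✓
  (4,5): δ = 155.12°  ·
  (4,6): δ = 95.20°  ·
  (5,6): δ = 120.07°  ·
antipodal pairs: 8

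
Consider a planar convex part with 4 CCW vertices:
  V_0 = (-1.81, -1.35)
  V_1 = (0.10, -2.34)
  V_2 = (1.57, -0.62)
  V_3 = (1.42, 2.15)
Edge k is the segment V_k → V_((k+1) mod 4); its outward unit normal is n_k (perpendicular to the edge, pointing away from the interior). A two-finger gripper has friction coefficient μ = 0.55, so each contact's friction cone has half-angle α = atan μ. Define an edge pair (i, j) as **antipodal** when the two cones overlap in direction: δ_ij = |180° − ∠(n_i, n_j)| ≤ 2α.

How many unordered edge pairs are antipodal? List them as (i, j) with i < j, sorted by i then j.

count = 2; pairs: (1,3), (2,3)

α = atan 0.55 = 28.81°;  2α = 57.62°
n_0 = (-0.4602, -0.8878)
n_1 = (+0.7602, -0.6497)
n_2 = (+0.9985, +0.0541)
n_3 = (-0.7349, +0.6782)
  (0,1): δ = 103.12°  ·
  (0,2): δ = 59.50°  ·
  (0,3): δ = 74.70°  ·
  (1,2): δ = 136.38°  ·
  (1,3): δ = 2.18°  ✓
  (2,3): δ = 45.80°  ✓
antipodal pairs: 2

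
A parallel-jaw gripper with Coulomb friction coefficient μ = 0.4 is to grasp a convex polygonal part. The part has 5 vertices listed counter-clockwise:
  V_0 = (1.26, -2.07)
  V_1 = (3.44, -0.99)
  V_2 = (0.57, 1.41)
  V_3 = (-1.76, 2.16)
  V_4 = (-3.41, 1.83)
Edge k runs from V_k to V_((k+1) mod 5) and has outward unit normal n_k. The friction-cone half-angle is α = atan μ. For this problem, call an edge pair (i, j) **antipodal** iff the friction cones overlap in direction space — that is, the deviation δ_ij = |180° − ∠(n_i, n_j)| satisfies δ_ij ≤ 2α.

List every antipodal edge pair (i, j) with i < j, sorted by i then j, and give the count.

count = 3; pairs: (0,3), (1,4), (2,4)

α = atan 0.4 = 21.80°;  2α = 43.60°
n_0 = (+0.4439, -0.8961)
n_1 = (+0.6415, +0.7671)
n_2 = (+0.3064, +0.9519)
n_3 = (-0.1961, +0.9806)
n_4 = (-0.6410, -0.7675)
  (0,1): δ = 66.26°  ·
  (0,2): δ = 44.20°  ·
  (0,3): δ = 15.04°  ✓
  (0,4): δ = 113.78°  ·
  (1,2): δ = 157.94°  ·
  (1,3): δ = 128.79°  ·
  (1,4): δ = 0.04°  ✓
  (2,3): δ = 150.85°  ·
  (2,4): δ = 22.02°  ✓
  (3,4): δ = 51.18°  ·
antipodal pairs: 3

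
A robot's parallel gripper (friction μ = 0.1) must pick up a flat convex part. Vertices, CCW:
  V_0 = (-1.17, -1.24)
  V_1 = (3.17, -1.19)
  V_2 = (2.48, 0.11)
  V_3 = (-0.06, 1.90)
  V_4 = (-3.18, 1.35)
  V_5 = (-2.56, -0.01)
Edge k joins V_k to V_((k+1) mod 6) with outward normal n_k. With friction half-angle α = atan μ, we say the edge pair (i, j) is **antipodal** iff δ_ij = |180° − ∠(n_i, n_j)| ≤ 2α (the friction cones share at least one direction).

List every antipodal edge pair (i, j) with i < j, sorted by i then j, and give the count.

count = 3; pairs: (0,3), (1,4), (2,5)

α = atan 0.1 = 5.71°;  2α = 11.42°
n_0 = (+0.0115, -0.9999)
n_1 = (+0.8833, +0.4688)
n_2 = (+0.5761, +0.8174)
n_3 = (-0.1736, +0.9848)
n_4 = (-0.9099, -0.4148)
n_5 = (-0.6627, -0.7489)
  (0,1): δ = 62.70°  ·
  (0,2): δ = 35.83°  ·
  (0,3): δ = 9.34°  ✓
  (0,4): δ = 113.85°  ·
  (0,5): δ = 137.83°  ·
  (1,2): δ = 153.13°  ·
  (1,3): δ = 107.96°  ·
  (1,4): δ = 3.45°  ✓
  (1,5): δ = 20.54°  ·
  (2,3): δ = 134.83°  ·
  (2,4): δ = 30.32°  ·
  (2,5): δ = 6.33°  ✓
  (3,4): δ = 75.49°  ·
  (3,5): δ = 51.50°  ·
  (4,5): δ = 156.01°  ·
antipodal pairs: 3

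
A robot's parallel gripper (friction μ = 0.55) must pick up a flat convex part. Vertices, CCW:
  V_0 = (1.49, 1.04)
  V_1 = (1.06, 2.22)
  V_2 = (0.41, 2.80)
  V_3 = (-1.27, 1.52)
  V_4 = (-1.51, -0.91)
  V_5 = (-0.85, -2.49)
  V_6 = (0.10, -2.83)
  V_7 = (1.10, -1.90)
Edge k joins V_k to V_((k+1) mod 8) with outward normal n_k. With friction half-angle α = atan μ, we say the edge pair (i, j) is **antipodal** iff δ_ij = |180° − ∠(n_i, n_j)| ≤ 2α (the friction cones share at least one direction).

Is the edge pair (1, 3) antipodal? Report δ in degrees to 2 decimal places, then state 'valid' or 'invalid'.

δ = 53.90°, valid

α = atan 0.55 = 28.81°;  2α = 57.62°
edge 1: e_1 = (-0.65, +0.58);  n_1 = (+0.6658, +0.7461)
edge 3: e_3 = (-0.24, -2.43);  n_3 = (-0.9952, +0.0983)
∠(n_1, n_3) = 126.10°
δ = |180° − 126.10°| = 53.90°
53.90° ≤ 2α = 57.62°  →  valid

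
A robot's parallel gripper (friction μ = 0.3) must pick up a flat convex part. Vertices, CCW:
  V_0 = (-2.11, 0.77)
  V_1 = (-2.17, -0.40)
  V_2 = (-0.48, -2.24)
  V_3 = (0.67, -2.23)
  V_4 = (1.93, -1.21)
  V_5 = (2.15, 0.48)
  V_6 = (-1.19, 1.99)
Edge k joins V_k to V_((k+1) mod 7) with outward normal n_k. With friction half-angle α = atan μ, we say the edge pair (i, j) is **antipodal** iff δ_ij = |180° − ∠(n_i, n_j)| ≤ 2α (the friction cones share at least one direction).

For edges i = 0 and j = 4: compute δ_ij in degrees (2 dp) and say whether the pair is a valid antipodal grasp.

α = atan 0.3 = 16.70°;  2α = 33.40°
edge 0: e_0 = (-0.06, -1.17);  n_0 = (-0.9987, +0.0512)
edge 4: e_4 = (+0.22, +1.69);  n_4 = (+0.9916, -0.1291)
∠(n_0, n_4) = 175.52°
δ = |180° − 175.52°| = 4.48°
4.48° ≤ 2α = 33.40°  →  valid

δ = 4.48°, valid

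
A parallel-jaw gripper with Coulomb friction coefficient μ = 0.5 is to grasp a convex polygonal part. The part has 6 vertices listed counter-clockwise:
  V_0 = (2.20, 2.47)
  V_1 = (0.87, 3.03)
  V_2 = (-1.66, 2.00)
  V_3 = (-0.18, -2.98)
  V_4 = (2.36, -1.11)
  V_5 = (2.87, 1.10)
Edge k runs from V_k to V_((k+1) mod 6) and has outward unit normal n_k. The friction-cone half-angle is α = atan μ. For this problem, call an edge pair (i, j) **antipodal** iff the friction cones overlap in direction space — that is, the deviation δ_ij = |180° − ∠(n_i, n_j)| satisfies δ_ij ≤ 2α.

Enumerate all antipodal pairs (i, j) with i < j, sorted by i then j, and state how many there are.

α = atan 0.5 = 26.57°;  2α = 53.13°
n_0 = (+0.3881, +0.9216)
n_1 = (-0.3771, +0.9262)
n_2 = (-0.9586, -0.2849)
n_3 = (+0.5929, -0.8053)
n_4 = (+0.9744, -0.2249)
n_5 = (+0.8983, +0.4393)
  (0,1): δ = 135.01°  ·
  (0,2): δ = 50.61°  ✓
  (0,3): δ = 59.19°  ·
  (0,4): δ = 99.84°  ·
  (0,5): δ = 138.89°  ·
  (1,2): δ = 95.60°  ·
  (1,3): δ = 14.21°  ✓
  (1,4): δ = 54.85°  ·
  (1,5): δ = 93.91°  ·
  (2,3): δ = 70.19°  ·
  (2,4): δ = 29.55°  ✓
  (2,5): δ = 9.51°  ✓
  (3,4): δ = 139.36°  ·
  (3,5): δ = 100.30°  ·
  (4,5): δ = 140.94°  ·
antipodal pairs: 4

count = 4; pairs: (0,2), (1,3), (2,4), (2,5)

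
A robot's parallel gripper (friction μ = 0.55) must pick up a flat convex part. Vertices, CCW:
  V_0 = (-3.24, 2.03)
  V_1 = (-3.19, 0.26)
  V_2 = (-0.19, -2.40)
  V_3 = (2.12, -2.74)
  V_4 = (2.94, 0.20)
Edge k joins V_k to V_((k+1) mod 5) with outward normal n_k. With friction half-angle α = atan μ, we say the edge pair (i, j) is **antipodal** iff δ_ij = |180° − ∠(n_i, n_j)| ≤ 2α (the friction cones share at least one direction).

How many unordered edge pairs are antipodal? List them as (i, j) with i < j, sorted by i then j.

count = 3; pairs: (0,3), (1,4), (2,4)

α = atan 0.55 = 28.81°;  2α = 57.62°
n_0 = (-0.9996, -0.0282)
n_1 = (-0.6634, -0.7482)
n_2 = (-0.1456, -0.9893)
n_3 = (+0.9632, -0.2687)
n_4 = (+0.2839, +0.9588)
  (0,1): δ = 133.18°  ·
  (0,2): δ = 99.99°  ·
  (0,3): δ = 17.20°  ✓
  (0,4): δ = 71.89°  ·
  (1,2): δ = 146.81°  ·
  (1,3): δ = 64.02°  ·
  (1,4): δ = 25.07°  ✓
  (2,3): δ = 97.21°  ·
  (2,4): δ = 8.12°  ✓
  (3,4): δ = 90.91°  ·
antipodal pairs: 3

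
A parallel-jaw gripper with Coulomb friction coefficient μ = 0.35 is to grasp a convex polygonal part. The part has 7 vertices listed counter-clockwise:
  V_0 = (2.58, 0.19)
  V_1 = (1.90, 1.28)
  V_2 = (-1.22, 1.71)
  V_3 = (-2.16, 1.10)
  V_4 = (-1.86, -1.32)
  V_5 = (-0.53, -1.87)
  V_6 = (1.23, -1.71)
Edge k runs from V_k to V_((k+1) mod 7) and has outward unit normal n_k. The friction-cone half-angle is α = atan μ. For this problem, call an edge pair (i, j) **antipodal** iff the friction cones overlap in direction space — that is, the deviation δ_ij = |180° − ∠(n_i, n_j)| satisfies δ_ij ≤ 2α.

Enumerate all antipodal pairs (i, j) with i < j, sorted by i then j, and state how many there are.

count = 6; pairs: (0,3), (0,4), (1,4), (1,5), (2,5), (2,6)

α = atan 0.35 = 19.29°;  2α = 38.58°
n_0 = (+0.8484, +0.5293)
n_1 = (+0.1365, +0.9906)
n_2 = (-0.5444, +0.8389)
n_3 = (-0.9924, -0.1230)
n_4 = (-0.3821, -0.9241)
n_5 = (+0.0905, -0.9959)
n_6 = (+0.8152, -0.5792)
  (0,1): δ = 129.81°  ·
  (0,2): δ = 88.98°  ·
  (0,3): δ = 24.89°  ✓
  (0,4): δ = 35.58°  ✓
  (0,5): δ = 63.24°  ·
  (0,6): δ = 112.65°  ·
  (1,2): δ = 139.17°  ·
  (1,3): δ = 75.09°  ·
  (1,4): δ = 14.62°  ✓
  (1,5): δ = 13.04°  ✓
  (1,6): δ = 62.45°  ·
  (2,3): δ = 115.91°  ·
  (2,4): δ = 55.45°  ·
  (2,5): δ = 27.79°  ✓
  (2,6): δ = 21.62°  ✓
  (3,4): δ = 119.53°  ·
  (3,5): δ = 91.87°  ·
  (3,6): δ = 42.46°  ·
  (4,5): δ = 152.34°  ·
  (4,6): δ = 102.93°  ·
  (5,6): δ = 130.59°  ·
antipodal pairs: 6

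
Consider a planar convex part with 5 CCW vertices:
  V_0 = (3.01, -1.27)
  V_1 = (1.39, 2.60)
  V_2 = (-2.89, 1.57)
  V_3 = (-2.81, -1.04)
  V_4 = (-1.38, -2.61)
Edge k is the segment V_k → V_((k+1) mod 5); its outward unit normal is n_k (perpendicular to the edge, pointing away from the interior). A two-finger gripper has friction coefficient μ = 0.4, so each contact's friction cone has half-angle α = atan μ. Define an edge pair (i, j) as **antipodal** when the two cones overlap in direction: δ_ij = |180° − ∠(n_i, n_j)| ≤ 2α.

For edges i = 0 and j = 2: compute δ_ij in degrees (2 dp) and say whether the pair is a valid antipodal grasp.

α = atan 0.4 = 21.80°;  2α = 43.60°
edge 0: e_0 = (-1.62, +3.87);  n_0 = (+0.9224, +0.3861)
edge 2: e_2 = (+0.08, -2.61);  n_2 = (-0.9995, -0.0306)
∠(n_0, n_2) = 159.04°
δ = |180° − 159.04°| = 20.96°
20.96° ≤ 2α = 43.60°  →  valid

δ = 20.96°, valid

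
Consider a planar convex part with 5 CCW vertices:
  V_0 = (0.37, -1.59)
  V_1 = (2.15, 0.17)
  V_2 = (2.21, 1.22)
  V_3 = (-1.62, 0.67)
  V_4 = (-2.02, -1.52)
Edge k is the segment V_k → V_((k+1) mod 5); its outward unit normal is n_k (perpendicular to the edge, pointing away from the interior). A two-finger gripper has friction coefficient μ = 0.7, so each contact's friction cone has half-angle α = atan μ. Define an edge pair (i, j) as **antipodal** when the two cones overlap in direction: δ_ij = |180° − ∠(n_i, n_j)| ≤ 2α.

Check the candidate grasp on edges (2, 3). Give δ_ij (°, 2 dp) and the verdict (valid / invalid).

δ = 108.52°, invalid

α = atan 0.7 = 34.99°;  2α = 69.98°
edge 2: e_2 = (-3.83, -0.55);  n_2 = (-0.1421, +0.9898)
edge 3: e_3 = (-0.40, -2.19);  n_3 = (-0.9837, +0.1797)
∠(n_2, n_3) = 71.48°
δ = |180° − 71.48°| = 108.52°
108.52° > 2α = 69.98°  →  invalid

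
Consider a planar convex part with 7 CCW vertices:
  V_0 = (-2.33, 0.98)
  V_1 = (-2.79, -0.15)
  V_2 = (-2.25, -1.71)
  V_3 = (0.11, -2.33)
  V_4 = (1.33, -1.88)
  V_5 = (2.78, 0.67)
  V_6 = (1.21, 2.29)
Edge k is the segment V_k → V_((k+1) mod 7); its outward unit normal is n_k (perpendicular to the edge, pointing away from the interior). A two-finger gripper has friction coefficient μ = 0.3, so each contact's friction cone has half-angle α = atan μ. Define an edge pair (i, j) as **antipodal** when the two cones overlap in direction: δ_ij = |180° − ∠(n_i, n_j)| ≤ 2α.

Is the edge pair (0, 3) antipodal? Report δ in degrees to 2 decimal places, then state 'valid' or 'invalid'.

α = atan 0.3 = 16.70°;  2α = 33.40°
edge 0: e_0 = (-0.46, -1.13);  n_0 = (-0.9262, +0.3770)
edge 3: e_3 = (+1.22, +0.45);  n_3 = (+0.3461, -0.9382)
∠(n_0, n_3) = 132.40°
δ = |180° − 132.40°| = 47.60°
47.60° > 2α = 33.40°  →  invalid

δ = 47.60°, invalid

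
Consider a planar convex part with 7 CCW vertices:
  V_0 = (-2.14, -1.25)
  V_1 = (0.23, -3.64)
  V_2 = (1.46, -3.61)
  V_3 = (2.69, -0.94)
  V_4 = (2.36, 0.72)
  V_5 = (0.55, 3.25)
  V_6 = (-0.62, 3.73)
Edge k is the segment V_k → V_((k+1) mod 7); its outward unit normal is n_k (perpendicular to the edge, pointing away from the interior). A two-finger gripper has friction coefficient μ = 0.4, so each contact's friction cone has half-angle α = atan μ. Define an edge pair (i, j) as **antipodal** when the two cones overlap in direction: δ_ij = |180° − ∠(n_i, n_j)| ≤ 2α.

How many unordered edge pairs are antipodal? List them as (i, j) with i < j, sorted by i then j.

α = atan 0.4 = 21.80°;  2α = 43.60°
n_0 = (-0.7101, -0.7041)
n_1 = (+0.0244, -0.9997)
n_2 = (+0.9083, -0.4184)
n_3 = (+0.9808, +0.1950)
n_4 = (+0.8133, +0.5818)
n_5 = (+0.3796, +0.9252)
n_6 = (-0.9564, +0.2919)
  (0,1): δ = 133.36°  ·
  (0,2): δ = 69.49°  ·
  (0,3): δ = 33.52°  ✓
  (0,4): δ = 9.18°  ✓
  (0,5): δ = 22.93°  ✓
  (0,6): δ = 118.27°  ·
  (1,2): δ = 116.13°  ·
  (1,3): δ = 80.15°  ·
  (1,4): δ = 55.82°  ·
  (1,5): δ = 23.70°  ✓
  (1,6): δ = 71.63°  ·
  (2,3): δ = 144.02°  ·
  (2,4): δ = 119.69°  ·
  (2,5): δ = 87.57°  ·
  (2,6): δ = 7.76°  ✓
  (3,4): δ = 155.66°  ·
  (3,5): δ = 123.55°  ·
  (3,6): δ = 28.22°  ✓
  (4,5): δ = 147.89°  ·
  (4,6): δ = 52.55°  ·
  (5,6): δ = 84.67°  ·
antipodal pairs: 6

count = 6; pairs: (0,3), (0,4), (0,5), (1,5), (2,6), (3,6)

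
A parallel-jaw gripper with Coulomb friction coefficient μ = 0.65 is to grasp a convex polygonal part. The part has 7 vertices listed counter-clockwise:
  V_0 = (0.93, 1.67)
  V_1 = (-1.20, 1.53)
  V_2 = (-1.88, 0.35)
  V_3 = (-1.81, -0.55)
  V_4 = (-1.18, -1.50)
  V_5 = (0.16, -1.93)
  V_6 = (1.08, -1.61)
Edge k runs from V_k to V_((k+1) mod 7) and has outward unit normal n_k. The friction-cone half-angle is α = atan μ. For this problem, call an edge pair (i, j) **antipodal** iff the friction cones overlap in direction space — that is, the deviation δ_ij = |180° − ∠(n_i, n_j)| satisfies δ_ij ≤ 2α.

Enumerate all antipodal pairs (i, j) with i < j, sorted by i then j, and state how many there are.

count = 7; pairs: (0,3), (0,4), (0,5), (1,5), (1,6), (2,6), (3,6)

α = atan 0.65 = 33.02°;  2α = 66.05°
n_0 = (-0.0656, +0.9978)
n_1 = (-0.8664, +0.4993)
n_2 = (-0.9970, -0.0775)
n_3 = (-0.8334, -0.5527)
n_4 = (-0.3055, -0.9522)
n_5 = (+0.3285, -0.9445)
n_6 = (+0.9990, +0.0457)
  (0,1): δ = 123.71°  ·
  (0,2): δ = 89.31°  ·
  (0,3): δ = 60.21°  ✓
  (0,4): δ = 21.55°  ✓
  (0,5): δ = 15.42°  ✓
  (0,6): δ = 88.86°  ·
  (1,2): δ = 145.60°  ·
  (1,3): δ = 116.50°  ·
  (1,4): δ = 77.84°  ·
  (1,5): δ = 40.87°  ✓
  (1,6): δ = 32.57°  ✓
  (2,3): δ = 150.90°  ·
  (2,4): δ = 112.24°  ·
  (2,5): δ = 75.27°  ·
  (2,6): δ = 1.83°  ✓
  (3,4): δ = 141.34°  ·
  (3,5): δ = 104.37°  ·
  (3,6): δ = 30.93°  ✓
  (4,5): δ = 143.03°  ·
  (4,6): δ = 69.59°  ·
  (5,6): δ = 106.56°  ·
antipodal pairs: 7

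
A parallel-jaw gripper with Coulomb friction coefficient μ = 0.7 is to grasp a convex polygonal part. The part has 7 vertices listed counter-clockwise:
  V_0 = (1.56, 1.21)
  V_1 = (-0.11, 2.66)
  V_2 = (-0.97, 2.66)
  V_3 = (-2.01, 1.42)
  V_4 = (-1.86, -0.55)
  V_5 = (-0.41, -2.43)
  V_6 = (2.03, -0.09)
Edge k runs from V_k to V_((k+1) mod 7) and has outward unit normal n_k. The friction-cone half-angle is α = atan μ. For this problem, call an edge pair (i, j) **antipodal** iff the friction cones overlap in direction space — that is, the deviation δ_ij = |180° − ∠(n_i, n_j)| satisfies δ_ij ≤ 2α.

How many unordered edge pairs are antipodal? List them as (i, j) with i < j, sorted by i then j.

α = atan 0.7 = 34.99°;  2α = 69.98°
n_0 = (+0.6556, +0.7551)
n_1 = (+0.0000, +1.0000)
n_2 = (-0.7662, +0.6426)
n_3 = (-0.9971, -0.0759)
n_4 = (-0.7918, -0.6107)
n_5 = (+0.6922, -0.7217)
n_6 = (+0.9404, +0.3400)
  (0,1): δ = 139.03°  ·
  (0,2): δ = 89.02°  ·
  (0,3): δ = 44.68°  ✓
  (0,4): δ = 11.39°  ✓
  (0,5): δ = 84.77°  ·
  (0,6): δ = 150.84°  ·
  (1,2): δ = 129.99°  ·
  (1,3): δ = 85.65°  ·
  (1,4): δ = 52.36°  ✓
  (1,5): δ = 43.80°  ✓
  (1,6): δ = 109.88°  ·
  (2,3): δ = 135.66°  ·
  (2,4): δ = 102.37°  ·
  (2,5): δ = 6.21°  ✓
  (2,6): δ = 59.86°  ✓
  (3,4): δ = 146.71°  ·
  (3,5): δ = 50.55°  ✓
  (3,6): δ = 15.52°  ✓
  (4,5): δ = 83.84°  ·
  (4,6): δ = 17.77°  ✓
  (5,6): δ = 113.92°  ·
antipodal pairs: 9

count = 9; pairs: (0,3), (0,4), (1,4), (1,5), (2,5), (2,6), (3,5), (3,6), (4,6)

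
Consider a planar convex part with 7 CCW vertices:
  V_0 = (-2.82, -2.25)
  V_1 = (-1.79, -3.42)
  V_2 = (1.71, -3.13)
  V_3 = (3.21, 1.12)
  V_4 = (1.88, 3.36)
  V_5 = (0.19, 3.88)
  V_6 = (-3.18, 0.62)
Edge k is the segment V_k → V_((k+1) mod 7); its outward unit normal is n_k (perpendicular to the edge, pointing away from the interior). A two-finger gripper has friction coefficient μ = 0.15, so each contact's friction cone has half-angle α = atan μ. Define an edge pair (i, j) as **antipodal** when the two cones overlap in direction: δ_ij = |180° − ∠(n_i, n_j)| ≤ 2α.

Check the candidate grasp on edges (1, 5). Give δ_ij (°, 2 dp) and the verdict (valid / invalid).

α = atan 0.15 = 8.53°;  2α = 17.06°
edge 1: e_1 = (+3.50, +0.29);  n_1 = (+0.0826, -0.9966)
edge 5: e_5 = (-3.37, -3.26);  n_5 = (-0.6953, +0.7187)
∠(n_1, n_5) = 140.69°
δ = |180° − 140.69°| = 39.31°
39.31° > 2α = 17.06°  →  invalid

δ = 39.31°, invalid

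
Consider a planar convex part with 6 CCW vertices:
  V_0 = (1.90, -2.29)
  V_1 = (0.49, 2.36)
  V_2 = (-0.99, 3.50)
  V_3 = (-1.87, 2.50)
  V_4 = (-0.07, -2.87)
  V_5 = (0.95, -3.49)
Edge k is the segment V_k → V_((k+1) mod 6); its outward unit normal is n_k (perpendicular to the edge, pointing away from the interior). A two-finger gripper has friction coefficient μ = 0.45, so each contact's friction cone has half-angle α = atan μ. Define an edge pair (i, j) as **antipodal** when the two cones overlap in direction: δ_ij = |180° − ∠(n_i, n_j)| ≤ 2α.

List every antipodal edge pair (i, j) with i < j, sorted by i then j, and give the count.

α = atan 0.45 = 24.23°;  2α = 48.46°
n_0 = (+0.9570, +0.2902)
n_1 = (+0.6102, +0.7922)
n_2 = (-0.7507, +0.6606)
n_3 = (-0.9482, -0.3178)
n_4 = (-0.5194, -0.8545)
n_5 = (+0.7840, -0.6207)
  (0,1): δ = 144.47°  ·
  (0,2): δ = 58.22°  ·
  (0,3): δ = 1.66°  ✓
  (0,4): δ = 41.84°  ✓
  (0,5): δ = 124.76°  ·
  (1,2): δ = 93.74°  ·
  (1,3): δ = 33.86°  ✓
  (1,4): δ = 6.31°  ✓
  (1,5): δ = 89.24°  ·
  (2,3): δ = 120.12°  ·
  (2,4): δ = 79.95°  ·
  (2,5): δ = 2.98°  ✓
  (3,4): δ = 139.82°  ·
  (3,5): δ = 56.90°  ·
  (4,5): δ = 97.07°  ·
antipodal pairs: 5

count = 5; pairs: (0,3), (0,4), (1,3), (1,4), (2,5)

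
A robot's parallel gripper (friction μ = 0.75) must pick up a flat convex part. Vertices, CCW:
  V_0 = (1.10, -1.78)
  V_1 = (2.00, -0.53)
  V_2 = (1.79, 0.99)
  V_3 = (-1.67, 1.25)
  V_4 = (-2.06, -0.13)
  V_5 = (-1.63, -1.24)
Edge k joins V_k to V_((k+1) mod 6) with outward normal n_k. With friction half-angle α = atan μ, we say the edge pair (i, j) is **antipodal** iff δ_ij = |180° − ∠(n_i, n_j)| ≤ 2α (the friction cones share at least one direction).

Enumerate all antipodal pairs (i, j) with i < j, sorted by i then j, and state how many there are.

count = 8; pairs: (0,2), (0,3), (0,4), (1,3), (1,4), (1,5), (2,4), (2,5)

α = atan 0.75 = 36.87°;  2α = 73.74°
n_0 = (+0.8115, -0.5843)
n_1 = (+0.9906, +0.1369)
n_2 = (+0.0749, +0.9972)
n_3 = (-0.9623, +0.2720)
n_4 = (-0.9325, -0.3612)
n_5 = (-0.1940, -0.9810)
  (0,1): δ = 136.38°  ·
  (0,2): δ = 58.54°  ✓
  (0,3): δ = 19.97°  ✓
  (0,4): δ = 56.93°  ✓
  (0,5): δ = 114.57°  ·
  (1,2): δ = 102.16°  ·
  (1,3): δ = 23.65°  ✓
  (1,4): δ = 13.31°  ✓
  (1,5): δ = 70.95°  ✓
  (2,3): δ = 101.48°  ·
  (2,4): δ = 64.53°  ✓
  (2,5): δ = 6.89°  ✓
  (3,4): δ = 143.04°  ·
  (3,5): δ = 85.41°  ·
  (4,5): δ = 122.36°  ·
antipodal pairs: 8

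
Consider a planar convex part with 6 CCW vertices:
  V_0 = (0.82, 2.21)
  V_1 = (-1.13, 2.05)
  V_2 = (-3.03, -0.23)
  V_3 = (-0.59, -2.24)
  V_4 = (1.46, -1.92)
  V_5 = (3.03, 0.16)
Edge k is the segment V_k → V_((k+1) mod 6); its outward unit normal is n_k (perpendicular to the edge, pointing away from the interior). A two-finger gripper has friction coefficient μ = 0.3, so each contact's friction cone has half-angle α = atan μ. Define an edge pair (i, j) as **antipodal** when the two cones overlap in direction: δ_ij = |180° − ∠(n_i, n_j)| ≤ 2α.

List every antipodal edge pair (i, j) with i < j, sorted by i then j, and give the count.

count = 3; pairs: (0,3), (1,4), (2,5)

α = atan 0.3 = 16.70°;  2α = 33.40°
n_0 = (-0.0818, +0.9967)
n_1 = (-0.7682, +0.6402)
n_2 = (-0.6358, -0.7718)
n_3 = (+0.1542, -0.9880)
n_4 = (+0.7982, -0.6025)
n_5 = (+0.6801, +0.7331)
  (0,1): δ = 134.50°  ·
  (0,2): δ = 44.17°  ·
  (0,3): δ = 4.18°  ✓
  (0,4): δ = 48.26°  ·
  (0,5): δ = 132.46°  ·
  (1,2): δ = 89.68°  ·
  (1,3): δ = 41.32°  ·
  (1,4): δ = 2.76°  ✓
  (1,5): δ = 86.96°  ·
  (2,3): δ = 131.65°  ·
  (2,4): δ = 87.57°  ·
  (2,5): δ = 3.37°  ✓
  (3,4): δ = 135.92°  ·
  (3,5): δ = 51.72°  ·
  (4,5): δ = 95.80°  ·
antipodal pairs: 3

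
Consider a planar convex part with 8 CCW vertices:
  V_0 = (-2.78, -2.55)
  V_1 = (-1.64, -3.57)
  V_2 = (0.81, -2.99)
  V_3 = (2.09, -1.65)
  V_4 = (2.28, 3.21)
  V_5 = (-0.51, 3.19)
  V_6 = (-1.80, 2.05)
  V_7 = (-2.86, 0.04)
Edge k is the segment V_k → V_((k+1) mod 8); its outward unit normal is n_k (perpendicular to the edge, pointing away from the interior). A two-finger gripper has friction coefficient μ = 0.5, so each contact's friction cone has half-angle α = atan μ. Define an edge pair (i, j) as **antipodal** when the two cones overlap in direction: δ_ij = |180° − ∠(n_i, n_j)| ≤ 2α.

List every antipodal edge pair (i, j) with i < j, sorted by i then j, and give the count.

count = 12; pairs: (0,3), (0,4), (1,4), (1,5), (1,6), (2,4), (2,5), (2,6), (2,7), (3,5), (3,6), (3,7)

α = atan 0.5 = 26.57°;  2α = 53.13°
n_0 = (-0.6668, -0.7452)
n_1 = (+0.2304, -0.9731)
n_2 = (+0.7231, -0.6907)
n_3 = (+0.9992, -0.0391)
n_4 = (-0.0072, +1.0000)
n_5 = (-0.6622, +0.7493)
n_6 = (-0.8845, +0.4665)
n_7 = (-0.9995, -0.0309)
  (0,1): δ = 124.86°  ·
  (0,2): δ = 91.87°  ·
  (0,3): δ = 50.42°  ✓
  (0,4): δ = 42.23°  ✓
  (0,5): δ = 83.29°  ·
  (0,6): δ = 104.01°  ·
  (0,7): δ = 133.59°  ·
  (1,2): δ = 147.01°  ·
  (1,3): δ = 105.56°  ·
  (1,4): δ = 12.91°  ✓
  (1,5): δ = 28.15°  ✓
  (1,6): δ = 48.88°  ✓
  (1,7): δ = 78.45°  ·
  (2,3): δ = 138.55°  ·
  (2,4): δ = 45.90°  ✓
  (2,5): δ = 4.84°  ✓
  (2,6): δ = 15.88°  ✓
  (2,7): δ = 45.46°  ✓
  (3,4): δ = 87.35°  ·
  (3,5): δ = 46.29°  ✓
  (3,6): δ = 25.57°  ✓
  (3,7): δ = 4.01°  ✓
  (4,5): δ = 138.94°  ·
  (4,6): δ = 118.22°  ·
  (4,7): δ = 88.64°  ·
  (5,6): δ = 159.27°  ·
  (5,7): δ = 129.70°  ·
  (6,7): δ = 150.43°  ·
antipodal pairs: 12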